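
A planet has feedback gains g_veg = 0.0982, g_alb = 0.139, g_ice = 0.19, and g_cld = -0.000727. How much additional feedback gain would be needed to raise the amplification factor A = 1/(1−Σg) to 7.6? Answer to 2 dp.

0.44

Current total gain = 0.426473.
Target gain for A = 7.6: g* = 1 − 1/7.6 = 0.8684.
Additional gain needed = 0.8684 − 0.426473 = 0.44.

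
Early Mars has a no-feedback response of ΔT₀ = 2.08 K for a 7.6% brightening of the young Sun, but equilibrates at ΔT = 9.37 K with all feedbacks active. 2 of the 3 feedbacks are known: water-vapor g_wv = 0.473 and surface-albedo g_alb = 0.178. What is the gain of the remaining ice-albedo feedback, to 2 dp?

0.13

Amplification A = ΔT/ΔT₀ = 9.37/2.08 = 4.505.
Total gain g = 1 − 1/A = 1 − 1/4.505 = 0.778.
Known gains sum to 0.473 + 0.178 = 0.651.
g_ice = 0.778 − 0.651 = 0.13.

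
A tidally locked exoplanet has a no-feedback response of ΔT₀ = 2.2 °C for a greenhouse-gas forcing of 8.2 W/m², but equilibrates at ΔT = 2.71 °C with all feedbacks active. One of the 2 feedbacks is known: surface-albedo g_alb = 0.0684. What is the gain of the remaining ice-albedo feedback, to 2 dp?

Amplification A = ΔT/ΔT₀ = 2.71/2.2 = 1.232.
Total gain g = 1 − 1/A = 1 − 1/1.232 = 0.1883.
The known gain is 0.0684.
g_ice = 0.1883 − 0.0684 = 0.12.

0.12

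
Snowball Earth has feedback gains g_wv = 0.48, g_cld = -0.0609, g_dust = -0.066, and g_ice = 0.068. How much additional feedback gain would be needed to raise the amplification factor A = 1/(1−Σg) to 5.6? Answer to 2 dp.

0.40

Current total gain = 0.4211.
Target gain for A = 5.6: g* = 1 − 1/5.6 = 0.8214.
Additional gain needed = 0.8214 − 0.4211 = 0.40.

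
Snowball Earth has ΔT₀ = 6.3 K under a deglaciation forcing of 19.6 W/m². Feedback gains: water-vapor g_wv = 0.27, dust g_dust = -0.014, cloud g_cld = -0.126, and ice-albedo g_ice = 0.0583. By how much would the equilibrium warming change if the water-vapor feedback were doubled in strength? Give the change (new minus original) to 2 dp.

Original: g = 0.1883, ΔT = 6.3/(1−0.1883) = 7.7615 K.
With doubled water-vapor: g' = 0.4583, ΔT' = 6.3/(1−0.4583) = 11.6301 K.
Change = 11.6301 − 7.7615 = 3.87 K.

3.87 K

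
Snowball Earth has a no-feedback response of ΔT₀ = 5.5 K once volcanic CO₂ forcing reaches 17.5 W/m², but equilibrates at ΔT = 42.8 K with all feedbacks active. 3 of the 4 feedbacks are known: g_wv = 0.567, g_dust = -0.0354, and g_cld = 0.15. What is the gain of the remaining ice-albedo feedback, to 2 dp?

0.19

Amplification A = ΔT/ΔT₀ = 42.8/5.5 = 7.782.
Total gain g = 1 − 1/A = 1 − 1/7.782 = 0.8715.
Known gains sum to 0.567 − 0.0354 + 0.15 = 0.6816.
g_ice = 0.8715 − 0.6816 = 0.19.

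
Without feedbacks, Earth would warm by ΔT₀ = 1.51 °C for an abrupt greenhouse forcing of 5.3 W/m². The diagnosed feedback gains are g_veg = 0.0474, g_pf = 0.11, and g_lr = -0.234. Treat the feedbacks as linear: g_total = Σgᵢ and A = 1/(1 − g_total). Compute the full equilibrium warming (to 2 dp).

Total gain g = 0.0474 + 0.11 − 0.234 = -0.0766.
Amplification A = 1/(1 + 0.0766) = 0.9289.
ΔT = 1.51 × 0.9289 = 1.40 °C.

1.40 °C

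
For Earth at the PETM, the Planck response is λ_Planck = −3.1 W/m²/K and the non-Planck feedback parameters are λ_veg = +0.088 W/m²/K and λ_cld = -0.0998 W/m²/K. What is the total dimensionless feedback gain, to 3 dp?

-0.004

Convert to gains: g_veg = 0.088/3.1 = 0.02839; g_cld = -0.0998/3.1 = -0.03219.
Total gain g = -0.0038.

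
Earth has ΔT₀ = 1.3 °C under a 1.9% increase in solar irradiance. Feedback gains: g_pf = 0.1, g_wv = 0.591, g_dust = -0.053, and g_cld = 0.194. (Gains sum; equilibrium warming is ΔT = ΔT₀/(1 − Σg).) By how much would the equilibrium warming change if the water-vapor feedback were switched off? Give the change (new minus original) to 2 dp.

Original: g = 0.832, ΔT = 1.3/(1−0.832) = 7.7381 °C.
Without water-vapor: g' = 0.241, ΔT' = 1.3/(1−0.241) = 1.7128 °C.
Change = 1.7128 − 7.7381 = -6.03 °C.

-6.03 °C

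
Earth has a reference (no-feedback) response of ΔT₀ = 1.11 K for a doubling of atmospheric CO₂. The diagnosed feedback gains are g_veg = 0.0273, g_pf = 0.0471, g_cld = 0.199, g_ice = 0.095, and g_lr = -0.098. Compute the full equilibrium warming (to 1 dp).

Total gain g = 0.0273 + 0.0471 + 0.199 + 0.095 − 0.098 = 0.2704.
Amplification A = 1/(1 − 0.2704) = 1.371.
ΔT = 1.11 × 1.371 = 1.5 K.

1.5 K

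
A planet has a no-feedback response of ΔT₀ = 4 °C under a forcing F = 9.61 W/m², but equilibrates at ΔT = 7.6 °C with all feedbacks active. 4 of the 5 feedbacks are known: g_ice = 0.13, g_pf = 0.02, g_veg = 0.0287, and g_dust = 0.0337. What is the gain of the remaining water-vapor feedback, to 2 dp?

Amplification A = ΔT/ΔT₀ = 7.6/4 = 1.9.
Total gain g = 1 − 1/A = 1 − 1/1.9 = 0.4737.
Known gains sum to 0.13 + 0.02 + 0.0287 + 0.0337 = 0.2124.
g_wv = 0.4737 − 0.2124 = 0.26.

0.26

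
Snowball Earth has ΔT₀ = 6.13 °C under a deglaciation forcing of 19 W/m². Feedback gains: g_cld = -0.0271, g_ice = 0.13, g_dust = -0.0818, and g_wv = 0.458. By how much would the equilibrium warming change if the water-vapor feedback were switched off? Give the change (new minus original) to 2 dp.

Original: g = 0.4791, ΔT = 6.13/(1−0.4791) = 11.7681 °C.
Without water-vapor: g' = 0.0211, ΔT' = 6.13/(1−0.0211) = 6.2621 °C.
Change = 6.2621 − 11.7681 = -5.51 °C.

-5.51 °C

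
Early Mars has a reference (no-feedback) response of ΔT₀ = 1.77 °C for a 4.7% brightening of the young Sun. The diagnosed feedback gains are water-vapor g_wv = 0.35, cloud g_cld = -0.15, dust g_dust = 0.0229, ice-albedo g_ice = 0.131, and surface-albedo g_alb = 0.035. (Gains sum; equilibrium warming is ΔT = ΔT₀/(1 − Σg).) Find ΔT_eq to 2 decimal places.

2.90 °C

Total gain g = 0.35 − 0.15 + 0.0229 + 0.131 + 0.035 = 0.3889.
Amplification A = 1/(1 − 0.3889) = 1.636.
ΔT = 1.77 × 1.636 = 2.90 °C.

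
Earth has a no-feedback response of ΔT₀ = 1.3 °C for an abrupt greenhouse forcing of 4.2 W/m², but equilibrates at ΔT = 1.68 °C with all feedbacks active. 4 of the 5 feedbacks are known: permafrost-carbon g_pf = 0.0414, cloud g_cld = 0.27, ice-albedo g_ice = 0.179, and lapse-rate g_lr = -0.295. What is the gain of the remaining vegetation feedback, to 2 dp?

0.03

Amplification A = ΔT/ΔT₀ = 1.68/1.3 = 1.292.
Total gain g = 1 − 1/A = 1 − 1/1.292 = 0.226.
Known gains sum to 0.0414 + 0.27 + 0.179 − 0.295 = 0.1954.
g_veg = 0.226 − 0.1954 = 0.03.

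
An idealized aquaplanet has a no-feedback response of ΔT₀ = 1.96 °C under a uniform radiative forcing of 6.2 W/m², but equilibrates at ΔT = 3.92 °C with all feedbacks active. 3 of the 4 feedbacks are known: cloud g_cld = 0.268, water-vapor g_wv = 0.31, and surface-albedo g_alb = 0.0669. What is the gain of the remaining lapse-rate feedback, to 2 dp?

Amplification A = ΔT/ΔT₀ = 3.92/1.96 = 2.
Total gain g = 1 − 1/A = 1 − 1/2 = 0.5.
Known gains sum to 0.268 + 0.31 + 0.0669 = 0.6449.
g_lr = 0.5 − 0.6449 = -0.14.

-0.14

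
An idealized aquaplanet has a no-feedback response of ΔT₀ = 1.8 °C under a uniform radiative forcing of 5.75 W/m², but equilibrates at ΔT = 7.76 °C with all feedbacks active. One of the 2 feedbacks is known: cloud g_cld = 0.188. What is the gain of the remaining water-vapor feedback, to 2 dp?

Amplification A = ΔT/ΔT₀ = 7.76/1.8 = 4.311.
Total gain g = 1 − 1/A = 1 − 1/4.311 = 0.768.
The known gain is 0.188.
g_wv = 0.768 − 0.188 = 0.58.

0.58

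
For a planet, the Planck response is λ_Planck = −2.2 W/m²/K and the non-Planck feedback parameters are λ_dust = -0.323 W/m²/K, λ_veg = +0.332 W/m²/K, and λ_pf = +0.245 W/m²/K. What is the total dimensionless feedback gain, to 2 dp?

0.12

Convert to gains: g_dust = -0.323/2.2 = -0.1468; g_veg = 0.332/2.2 = 0.1509; g_pf = 0.245/2.2 = 0.1114.
Total gain g = 0.1155.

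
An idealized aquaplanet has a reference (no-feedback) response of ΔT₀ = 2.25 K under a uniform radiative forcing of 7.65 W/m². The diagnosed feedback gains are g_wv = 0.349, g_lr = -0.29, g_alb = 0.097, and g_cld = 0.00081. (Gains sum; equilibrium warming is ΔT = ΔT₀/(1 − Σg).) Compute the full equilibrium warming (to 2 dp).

2.67 K

Total gain g = 0.349 − 0.29 + 0.097 + 0.00081 = 0.15681.
Amplification A = 1/(1 − 0.15681) = 1.186.
ΔT = 2.25 × 1.186 = 2.67 K.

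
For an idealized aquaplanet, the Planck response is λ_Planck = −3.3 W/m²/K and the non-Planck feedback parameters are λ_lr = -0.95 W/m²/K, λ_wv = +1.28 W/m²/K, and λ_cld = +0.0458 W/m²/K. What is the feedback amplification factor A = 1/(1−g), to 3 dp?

1.129

Convert to gains: g_lr = -0.95/3.3 = -0.2879; g_wv = 1.28/3.3 = 0.3879; g_cld = 0.0458/3.3 = 0.01388.
Total gain g = 0.11388.
A = 1/(1 − 0.11388) = 1.129.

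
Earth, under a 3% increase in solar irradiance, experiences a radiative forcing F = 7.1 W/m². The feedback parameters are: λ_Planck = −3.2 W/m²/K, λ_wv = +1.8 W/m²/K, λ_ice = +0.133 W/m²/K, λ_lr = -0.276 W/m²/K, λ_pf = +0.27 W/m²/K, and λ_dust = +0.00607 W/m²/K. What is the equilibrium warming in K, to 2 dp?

5.60 K

Net feedback parameter λ = (−3.2) + (+1.8) + (+0.133) + (-0.276) + (+0.27) + (+0.00607) = -1.26693 W/m²/K.
ΔT = −F/λ = −7.1/(-1.26693) = 5.60 K.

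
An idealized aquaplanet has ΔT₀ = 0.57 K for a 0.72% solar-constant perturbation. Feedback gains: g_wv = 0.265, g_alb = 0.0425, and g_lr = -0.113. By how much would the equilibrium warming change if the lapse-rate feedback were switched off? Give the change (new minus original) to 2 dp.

0.12 K

Original: g = 0.1945, ΔT = 0.57/(1−0.1945) = 0.7076 K.
Without lapse-rate: g' = 0.3075, ΔT' = 0.57/(1−0.3075) = 0.8231 K.
Change = 0.8231 − 0.7076 = 0.12 K.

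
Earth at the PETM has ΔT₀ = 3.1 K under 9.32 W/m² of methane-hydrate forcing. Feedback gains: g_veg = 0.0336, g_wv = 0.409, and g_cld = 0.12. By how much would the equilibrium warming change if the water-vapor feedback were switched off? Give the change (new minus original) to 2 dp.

Original: g = 0.5626, ΔT = 3.1/(1−0.5626) = 7.0873 K.
Without water-vapor: g' = 0.1536, ΔT' = 3.1/(1−0.1536) = 3.6626 K.
Change = 3.6626 − 7.0873 = -3.42 K.

-3.42 K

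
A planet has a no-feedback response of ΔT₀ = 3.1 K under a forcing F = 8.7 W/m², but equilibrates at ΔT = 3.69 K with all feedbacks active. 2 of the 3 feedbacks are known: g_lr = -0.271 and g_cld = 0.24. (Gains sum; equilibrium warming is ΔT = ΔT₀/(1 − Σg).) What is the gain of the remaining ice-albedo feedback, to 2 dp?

0.19

Amplification A = ΔT/ΔT₀ = 3.69/3.1 = 1.19.
Total gain g = 1 − 1/A = 1 − 1/1.19 = 0.1597.
Known gains sum to -0.271 + 0.24 = -0.031.
g_ice = 0.1597 + 0.031 = 0.19.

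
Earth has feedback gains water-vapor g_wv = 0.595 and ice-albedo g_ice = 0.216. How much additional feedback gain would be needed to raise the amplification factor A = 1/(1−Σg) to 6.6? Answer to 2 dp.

0.04

Current total gain = 0.811.
Target gain for A = 6.6: g* = 1 − 1/6.6 = 0.8485.
Additional gain needed = 0.8485 − 0.811 = 0.04.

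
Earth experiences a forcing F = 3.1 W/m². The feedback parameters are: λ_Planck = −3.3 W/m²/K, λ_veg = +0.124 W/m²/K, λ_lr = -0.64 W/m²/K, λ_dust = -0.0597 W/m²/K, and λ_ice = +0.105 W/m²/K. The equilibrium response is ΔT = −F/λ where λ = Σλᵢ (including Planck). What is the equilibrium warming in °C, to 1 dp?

Net feedback parameter λ = (−3.3) + (+0.124) + (-0.64) + (-0.0597) + (+0.105) = -3.7707 W/m²/K.
ΔT = −F/λ = −3.1/(-3.7707) = 0.8 °C.

0.8 °C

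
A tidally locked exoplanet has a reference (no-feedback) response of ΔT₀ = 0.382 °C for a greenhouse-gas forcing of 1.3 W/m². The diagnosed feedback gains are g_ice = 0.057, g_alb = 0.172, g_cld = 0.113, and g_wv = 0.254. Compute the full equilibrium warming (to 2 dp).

Total gain g = 0.057 + 0.172 + 0.113 + 0.254 = 0.596.
Amplification A = 1/(1 − 0.596) = 2.475.
ΔT = 0.382 × 2.475 = 0.95 °C.

0.95 °C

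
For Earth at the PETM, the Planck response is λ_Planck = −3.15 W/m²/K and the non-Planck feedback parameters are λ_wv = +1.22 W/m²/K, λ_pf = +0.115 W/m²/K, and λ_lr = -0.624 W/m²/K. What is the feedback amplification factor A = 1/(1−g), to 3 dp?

Convert to gains: g_wv = 1.22/3.15 = 0.3873; g_pf = 0.115/3.15 = 0.03651; g_lr = -0.624/3.15 = -0.1981.
Total gain g = 0.22571.
A = 1/(1 − 0.22571) = 1.292.

1.292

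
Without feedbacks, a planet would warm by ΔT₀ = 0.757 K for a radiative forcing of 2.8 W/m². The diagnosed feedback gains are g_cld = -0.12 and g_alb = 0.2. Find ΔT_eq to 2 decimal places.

0.82 K

Total gain g = -0.12 + 0.2 = 0.08.
Amplification A = 1/(1 − 0.08) = 1.087.
ΔT = 0.757 × 1.087 = 0.82 K.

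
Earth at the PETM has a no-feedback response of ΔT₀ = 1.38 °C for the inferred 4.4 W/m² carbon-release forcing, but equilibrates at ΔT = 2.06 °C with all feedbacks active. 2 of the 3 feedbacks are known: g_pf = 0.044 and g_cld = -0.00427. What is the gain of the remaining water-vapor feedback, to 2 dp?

Amplification A = ΔT/ΔT₀ = 2.06/1.38 = 1.493.
Total gain g = 1 − 1/A = 1 − 1/1.493 = 0.3302.
Known gains sum to 0.044 − 0.00427 = 0.03973.
g_wv = 0.3302 − 0.03973 = 0.29.

0.29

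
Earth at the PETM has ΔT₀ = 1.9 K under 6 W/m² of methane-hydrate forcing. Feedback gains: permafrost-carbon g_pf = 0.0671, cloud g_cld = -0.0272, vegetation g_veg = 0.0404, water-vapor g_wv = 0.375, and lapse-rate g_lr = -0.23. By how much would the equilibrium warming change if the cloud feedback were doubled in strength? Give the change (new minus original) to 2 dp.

-0.08 K

Original: g = 0.2253, ΔT = 1.9/(1−0.2253) = 2.4526 K.
With doubled cloud: g' = 0.1981, ΔT' = 1.9/(1−0.1981) = 2.3694 K.
Change = 2.3694 − 2.4526 = -0.08 K.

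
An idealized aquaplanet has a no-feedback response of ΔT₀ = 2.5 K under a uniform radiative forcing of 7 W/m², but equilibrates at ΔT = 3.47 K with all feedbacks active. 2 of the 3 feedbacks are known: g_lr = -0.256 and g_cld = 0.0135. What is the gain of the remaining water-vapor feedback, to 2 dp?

Amplification A = ΔT/ΔT₀ = 3.47/2.5 = 1.388.
Total gain g = 1 − 1/A = 1 − 1/1.388 = 0.2795.
Known gains sum to -0.256 + 0.0135 = -0.2425.
g_wv = 0.2795 + 0.2425 = 0.52.

0.52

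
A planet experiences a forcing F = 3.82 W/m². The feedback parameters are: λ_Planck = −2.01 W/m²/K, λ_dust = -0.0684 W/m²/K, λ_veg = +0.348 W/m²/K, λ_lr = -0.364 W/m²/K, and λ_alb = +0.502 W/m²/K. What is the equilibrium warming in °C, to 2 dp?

2.40 °C

Net feedback parameter λ = (−2.01) + (-0.0684) + (+0.348) + (-0.364) + (+0.502) = -1.5924 W/m²/K.
ΔT = −F/λ = −3.82/(-1.5924) = 2.40 °C.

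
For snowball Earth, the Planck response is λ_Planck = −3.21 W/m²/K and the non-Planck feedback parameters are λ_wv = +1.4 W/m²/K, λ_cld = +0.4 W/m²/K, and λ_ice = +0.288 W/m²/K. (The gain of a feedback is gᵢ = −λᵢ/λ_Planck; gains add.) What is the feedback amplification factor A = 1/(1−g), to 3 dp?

2.861

Convert to gains: g_wv = 1.4/3.21 = 0.4361; g_cld = 0.4/3.21 = 0.1246; g_ice = 0.288/3.21 = 0.08972.
Total gain g = 0.65042.
A = 1/(1 − 0.65042) = 2.861.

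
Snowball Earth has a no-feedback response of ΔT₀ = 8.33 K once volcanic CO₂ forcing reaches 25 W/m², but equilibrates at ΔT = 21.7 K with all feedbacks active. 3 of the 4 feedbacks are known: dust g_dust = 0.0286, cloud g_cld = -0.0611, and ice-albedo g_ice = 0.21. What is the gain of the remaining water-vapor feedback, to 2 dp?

0.44

Amplification A = ΔT/ΔT₀ = 21.7/8.33 = 2.605.
Total gain g = 1 − 1/A = 1 − 1/2.605 = 0.6161.
Known gains sum to 0.0286 − 0.0611 + 0.21 = 0.1775.
g_wv = 0.6161 − 0.1775 = 0.44.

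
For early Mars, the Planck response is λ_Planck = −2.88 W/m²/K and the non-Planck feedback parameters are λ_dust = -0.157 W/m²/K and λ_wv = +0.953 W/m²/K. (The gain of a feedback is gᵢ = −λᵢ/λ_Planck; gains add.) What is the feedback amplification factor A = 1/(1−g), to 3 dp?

1.382

Convert to gains: g_dust = -0.157/2.88 = -0.05451; g_wv = 0.953/2.88 = 0.3309.
Total gain g = 0.27639.
A = 1/(1 − 0.27639) = 1.382.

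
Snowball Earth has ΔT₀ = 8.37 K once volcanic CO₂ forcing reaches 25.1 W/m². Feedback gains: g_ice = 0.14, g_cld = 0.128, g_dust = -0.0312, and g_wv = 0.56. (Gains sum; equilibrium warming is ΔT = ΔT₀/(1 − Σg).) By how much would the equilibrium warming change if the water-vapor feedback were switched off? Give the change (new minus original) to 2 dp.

-30.22 K

Original: g = 0.7968, ΔT = 8.37/(1−0.7968) = 41.1909 K.
Without water-vapor: g' = 0.2368, ΔT' = 8.37/(1−0.2368) = 10.9670 K.
Change = 10.9670 − 41.1909 = -30.22 K.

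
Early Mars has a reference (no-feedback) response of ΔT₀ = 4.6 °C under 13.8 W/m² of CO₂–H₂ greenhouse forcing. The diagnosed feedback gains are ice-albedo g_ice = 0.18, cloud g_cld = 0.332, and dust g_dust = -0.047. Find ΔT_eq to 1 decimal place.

8.6 °C

Total gain g = 0.18 + 0.332 − 0.047 = 0.465.
Amplification A = 1/(1 − 0.465) = 1.869.
ΔT = 4.6 × 1.869 = 8.6 °C.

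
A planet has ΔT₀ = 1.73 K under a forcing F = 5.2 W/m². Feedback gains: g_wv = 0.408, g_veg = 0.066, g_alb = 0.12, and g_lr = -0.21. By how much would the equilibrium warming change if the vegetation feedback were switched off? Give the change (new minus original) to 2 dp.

Original: g = 0.384, ΔT = 1.73/(1−0.384) = 2.8084 K.
Without vegetation: g' = 0.318, ΔT' = 1.73/(1−0.318) = 2.5367 K.
Change = 2.5367 − 2.8084 = -0.27 K.

-0.27 K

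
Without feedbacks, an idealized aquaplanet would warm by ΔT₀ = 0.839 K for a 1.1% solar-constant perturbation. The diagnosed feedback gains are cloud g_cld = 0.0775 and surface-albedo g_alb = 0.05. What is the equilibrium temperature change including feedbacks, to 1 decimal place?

Total gain g = 0.0775 + 0.05 = 0.1275.
Amplification A = 1/(1 − 0.1275) = 1.146.
ΔT = 0.839 × 1.146 = 1.0 K.

1.0 K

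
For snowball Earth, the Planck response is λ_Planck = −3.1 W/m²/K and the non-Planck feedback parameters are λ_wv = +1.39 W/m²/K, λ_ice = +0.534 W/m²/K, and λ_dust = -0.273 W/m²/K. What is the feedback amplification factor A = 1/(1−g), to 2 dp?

2.14

Convert to gains: g_wv = 1.39/3.1 = 0.4484; g_ice = 0.534/3.1 = 0.1723; g_dust = -0.273/3.1 = -0.08806.
Total gain g = 0.53264.
A = 1/(1 − 0.53264) = 2.14.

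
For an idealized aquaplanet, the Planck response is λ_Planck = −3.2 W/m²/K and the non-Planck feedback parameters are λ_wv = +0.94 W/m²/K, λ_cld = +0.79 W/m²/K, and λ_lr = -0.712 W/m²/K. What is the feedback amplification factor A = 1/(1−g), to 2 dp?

1.47

Convert to gains: g_wv = 0.94/3.2 = 0.2937; g_cld = 0.79/3.2 = 0.2469; g_lr = -0.712/3.2 = -0.2225.
Total gain g = 0.3181.
A = 1/(1 − 0.3181) = 1.47.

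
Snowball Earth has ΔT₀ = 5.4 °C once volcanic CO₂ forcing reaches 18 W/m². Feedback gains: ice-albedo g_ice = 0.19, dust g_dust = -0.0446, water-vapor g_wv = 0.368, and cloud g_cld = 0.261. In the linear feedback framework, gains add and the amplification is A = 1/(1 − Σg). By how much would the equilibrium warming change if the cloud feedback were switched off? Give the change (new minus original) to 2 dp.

Original: g = 0.7744, ΔT = 5.4/(1−0.7744) = 23.9362 °C.
Without cloud: g' = 0.5134, ΔT' = 5.4/(1−0.5134) = 11.0974 °C.
Change = 11.0974 − 23.9362 = -12.84 °C.

-12.84 °C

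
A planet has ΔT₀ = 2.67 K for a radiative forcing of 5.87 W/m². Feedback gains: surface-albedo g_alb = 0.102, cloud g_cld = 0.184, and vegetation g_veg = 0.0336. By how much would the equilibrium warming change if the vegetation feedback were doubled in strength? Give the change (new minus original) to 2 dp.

Original: g = 0.3196, ΔT = 2.67/(1−0.3196) = 3.9242 K.
With doubled vegetation: g' = 0.3532, ΔT' = 2.67/(1−0.3532) = 4.1280 K.
Change = 4.1280 − 3.9242 = 0.20 K.

0.20 K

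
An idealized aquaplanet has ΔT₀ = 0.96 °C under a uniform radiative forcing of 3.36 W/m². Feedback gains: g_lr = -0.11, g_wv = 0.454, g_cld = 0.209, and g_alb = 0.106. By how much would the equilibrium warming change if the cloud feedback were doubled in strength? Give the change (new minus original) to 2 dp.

4.46 °C

Original: g = 0.659, ΔT = 0.96/(1−0.659) = 2.8152 °C.
With doubled cloud: g' = 0.868, ΔT' = 0.96/(1−0.868) = 7.2727 °C.
Change = 7.2727 − 2.8152 = 4.46 °C.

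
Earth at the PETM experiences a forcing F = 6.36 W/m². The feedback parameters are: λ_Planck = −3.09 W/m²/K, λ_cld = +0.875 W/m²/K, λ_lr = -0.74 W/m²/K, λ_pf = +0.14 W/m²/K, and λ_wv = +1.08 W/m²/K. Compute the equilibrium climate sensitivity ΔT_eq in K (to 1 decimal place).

3.7 K

Net feedback parameter λ = (−3.09) + (+0.875) + (-0.74) + (+0.14) + (+1.08) = -1.735 W/m²/K.
ΔT = −F/λ = −6.36/(-1.735) = 3.7 K.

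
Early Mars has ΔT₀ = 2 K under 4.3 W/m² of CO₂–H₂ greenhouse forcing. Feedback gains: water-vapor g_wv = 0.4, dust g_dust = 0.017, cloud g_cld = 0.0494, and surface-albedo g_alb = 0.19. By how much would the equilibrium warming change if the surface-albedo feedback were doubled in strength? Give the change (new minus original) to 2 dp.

Original: g = 0.6564, ΔT = 2/(1−0.6564) = 5.8207 K.
With doubled surface-albedo: g' = 0.8464, ΔT' = 2/(1−0.8464) = 13.0208 K.
Change = 13.0208 − 5.8207 = 7.20 K.

7.20 K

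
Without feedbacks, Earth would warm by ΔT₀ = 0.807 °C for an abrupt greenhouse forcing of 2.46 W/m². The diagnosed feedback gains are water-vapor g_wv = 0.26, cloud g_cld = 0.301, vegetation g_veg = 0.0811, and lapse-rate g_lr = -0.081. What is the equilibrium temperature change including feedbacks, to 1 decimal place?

1.8 °C

Total gain g = 0.26 + 0.301 + 0.0811 − 0.081 = 0.5611.
Amplification A = 1/(1 − 0.5611) = 2.278.
ΔT = 0.807 × 2.278 = 1.8 °C.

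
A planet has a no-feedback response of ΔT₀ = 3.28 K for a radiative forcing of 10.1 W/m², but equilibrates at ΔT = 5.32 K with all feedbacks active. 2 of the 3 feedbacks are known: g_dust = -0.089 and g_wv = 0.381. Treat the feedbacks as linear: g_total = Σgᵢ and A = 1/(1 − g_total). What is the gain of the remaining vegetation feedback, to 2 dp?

Amplification A = ΔT/ΔT₀ = 5.32/3.28 = 1.622.
Total gain g = 1 − 1/A = 1 − 1/1.622 = 0.3835.
Known gains sum to -0.089 + 0.381 = 0.292.
g_veg = 0.3835 − 0.292 = 0.09.

0.09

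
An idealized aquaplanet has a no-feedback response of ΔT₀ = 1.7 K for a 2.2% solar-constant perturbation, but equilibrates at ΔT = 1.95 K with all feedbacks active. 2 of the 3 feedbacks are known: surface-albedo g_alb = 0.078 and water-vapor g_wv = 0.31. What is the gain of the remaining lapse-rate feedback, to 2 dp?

Amplification A = ΔT/ΔT₀ = 1.95/1.7 = 1.147.
Total gain g = 1 − 1/A = 1 − 1/1.147 = 0.1282.
Known gains sum to 0.078 + 0.31 = 0.388.
g_lr = 0.1282 − 0.388 = -0.26.

-0.26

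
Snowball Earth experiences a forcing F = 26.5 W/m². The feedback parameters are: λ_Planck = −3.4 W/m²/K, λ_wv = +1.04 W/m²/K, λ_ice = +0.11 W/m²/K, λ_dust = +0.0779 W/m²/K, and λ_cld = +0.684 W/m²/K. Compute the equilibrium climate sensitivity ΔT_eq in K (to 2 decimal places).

17.81 K

Net feedback parameter λ = (−3.4) + (+1.04) + (+0.11) + (+0.0779) + (+0.684) = -1.4881 W/m²/K.
ΔT = −F/λ = −26.5/(-1.4881) = 17.81 K.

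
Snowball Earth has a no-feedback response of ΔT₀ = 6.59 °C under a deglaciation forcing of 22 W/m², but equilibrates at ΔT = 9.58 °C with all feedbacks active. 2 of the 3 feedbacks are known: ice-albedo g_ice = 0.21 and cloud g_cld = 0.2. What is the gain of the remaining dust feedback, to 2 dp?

Amplification A = ΔT/ΔT₀ = 9.58/6.59 = 1.454.
Total gain g = 1 − 1/A = 1 − 1/1.454 = 0.3122.
Known gains sum to 0.21 + 0.2 = 0.41.
g_dust = 0.3122 − 0.41 = -0.10.

-0.10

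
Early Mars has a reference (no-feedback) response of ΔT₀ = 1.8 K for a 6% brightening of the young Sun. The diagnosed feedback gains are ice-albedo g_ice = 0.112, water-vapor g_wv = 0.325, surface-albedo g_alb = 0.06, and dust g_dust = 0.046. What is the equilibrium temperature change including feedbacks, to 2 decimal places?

Total gain g = 0.112 + 0.325 + 0.06 + 0.046 = 0.543.
Amplification A = 1/(1 − 0.543) = 2.188.
ΔT = 1.8 × 2.188 = 3.94 K.

3.94 K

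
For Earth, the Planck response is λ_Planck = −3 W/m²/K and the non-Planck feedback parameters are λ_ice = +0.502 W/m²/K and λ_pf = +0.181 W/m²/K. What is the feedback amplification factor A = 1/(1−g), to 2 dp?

1.29

Convert to gains: g_ice = 0.502/3 = 0.1673; g_pf = 0.181/3 = 0.06033.
Total gain g = 0.22763.
A = 1/(1 − 0.22763) = 1.29.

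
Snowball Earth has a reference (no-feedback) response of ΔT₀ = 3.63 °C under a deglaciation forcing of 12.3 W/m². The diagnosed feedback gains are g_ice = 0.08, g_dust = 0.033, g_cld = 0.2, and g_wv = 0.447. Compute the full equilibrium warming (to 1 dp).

Total gain g = 0.08 + 0.033 + 0.2 + 0.447 = 0.76.
Amplification A = 1/(1 − 0.76) = 4.167.
ΔT = 3.63 × 4.167 = 15.1 °C.

15.1 °C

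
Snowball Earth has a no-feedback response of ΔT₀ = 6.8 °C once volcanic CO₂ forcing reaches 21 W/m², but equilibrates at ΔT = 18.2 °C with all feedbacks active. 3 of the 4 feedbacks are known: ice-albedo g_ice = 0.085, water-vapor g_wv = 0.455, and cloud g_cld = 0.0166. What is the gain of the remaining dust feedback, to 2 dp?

Amplification A = ΔT/ΔT₀ = 18.2/6.8 = 2.676.
Total gain g = 1 − 1/A = 1 − 1/2.676 = 0.6263.
Known gains sum to 0.085 + 0.455 + 0.0166 = 0.5566.
g_dust = 0.6263 − 0.5566 = 0.07.

0.07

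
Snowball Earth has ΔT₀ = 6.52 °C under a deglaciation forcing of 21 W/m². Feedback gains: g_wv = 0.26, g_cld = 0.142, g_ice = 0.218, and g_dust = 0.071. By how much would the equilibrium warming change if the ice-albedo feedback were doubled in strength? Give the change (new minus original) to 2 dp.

50.55 °C

Original: g = 0.691, ΔT = 6.52/(1−0.691) = 21.1003 °C.
With doubled ice-albedo: g' = 0.909, ΔT' = 6.52/(1−0.909) = 71.6484 °C.
Change = 71.6484 − 21.1003 = 50.55 °C.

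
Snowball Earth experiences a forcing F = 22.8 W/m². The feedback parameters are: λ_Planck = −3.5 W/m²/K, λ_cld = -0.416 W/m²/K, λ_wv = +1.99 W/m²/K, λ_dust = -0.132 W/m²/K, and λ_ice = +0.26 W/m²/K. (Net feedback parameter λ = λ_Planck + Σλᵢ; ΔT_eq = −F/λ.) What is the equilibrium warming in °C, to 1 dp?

Net feedback parameter λ = (−3.5) + (-0.416) + (+1.99) + (-0.132) + (+0.26) = -1.798 W/m²/K.
ΔT = −F/λ = −22.8/(-1.798) = 12.7 °C.

12.7 °C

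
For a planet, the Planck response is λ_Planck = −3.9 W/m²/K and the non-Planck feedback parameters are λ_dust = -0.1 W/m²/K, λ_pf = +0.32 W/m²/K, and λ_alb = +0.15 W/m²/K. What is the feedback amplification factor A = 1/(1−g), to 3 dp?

1.105

Convert to gains: g_dust = -0.1/3.9 = -0.02564; g_pf = 0.32/3.9 = 0.08205; g_alb = 0.15/3.9 = 0.03846.
Total gain g = 0.09487.
A = 1/(1 − 0.09487) = 1.105.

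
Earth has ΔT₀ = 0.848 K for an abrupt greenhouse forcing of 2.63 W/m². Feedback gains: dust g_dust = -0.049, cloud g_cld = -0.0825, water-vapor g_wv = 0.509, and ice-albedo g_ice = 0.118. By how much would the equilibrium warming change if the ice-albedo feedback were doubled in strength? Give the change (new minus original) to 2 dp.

0.51 K

Original: g = 0.4955, ΔT = 0.848/(1−0.4955) = 1.6809 K.
With doubled ice-albedo: g' = 0.6135, ΔT' = 0.848/(1−0.6135) = 2.1940 K.
Change = 2.1940 − 1.6809 = 0.51 K.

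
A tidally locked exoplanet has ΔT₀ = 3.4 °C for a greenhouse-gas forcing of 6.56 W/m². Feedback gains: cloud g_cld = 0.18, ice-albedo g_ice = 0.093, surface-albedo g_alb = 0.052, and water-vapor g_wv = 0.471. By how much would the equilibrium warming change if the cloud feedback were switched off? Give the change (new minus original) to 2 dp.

Original: g = 0.796, ΔT = 3.4/(1−0.796) = 16.6667 °C.
Without cloud: g' = 0.616, ΔT' = 3.4/(1−0.616) = 8.8542 °C.
Change = 8.8542 − 16.6667 = -7.81 °C.

-7.81 °C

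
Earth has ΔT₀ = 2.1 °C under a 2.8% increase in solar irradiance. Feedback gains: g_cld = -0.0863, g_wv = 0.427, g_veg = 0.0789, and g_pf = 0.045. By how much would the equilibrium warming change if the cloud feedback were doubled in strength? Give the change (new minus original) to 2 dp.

Original: g = 0.4646, ΔT = 2.1/(1−0.4646) = 3.9223 °C.
With doubled cloud: g' = 0.3783, ΔT' = 2.1/(1−0.3783) = 3.3778 °C.
Change = 3.3778 − 3.9223 = -0.54 °C.

-0.54 °C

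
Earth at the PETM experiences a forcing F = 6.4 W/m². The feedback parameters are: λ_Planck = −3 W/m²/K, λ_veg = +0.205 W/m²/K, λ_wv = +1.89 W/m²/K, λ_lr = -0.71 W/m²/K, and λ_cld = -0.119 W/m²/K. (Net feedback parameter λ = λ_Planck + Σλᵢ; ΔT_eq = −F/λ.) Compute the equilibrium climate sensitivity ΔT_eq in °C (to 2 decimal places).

Net feedback parameter λ = (−3) + (+0.205) + (+1.89) + (-0.71) + (-0.119) = -1.734 W/m²/K.
ΔT = −F/λ = −6.4/(-1.734) = 3.69 °C.

3.69 °C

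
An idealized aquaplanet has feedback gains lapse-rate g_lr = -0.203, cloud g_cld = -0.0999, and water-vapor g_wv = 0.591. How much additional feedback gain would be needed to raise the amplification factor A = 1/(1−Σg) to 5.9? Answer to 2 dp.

0.54

Current total gain = 0.2881.
Target gain for A = 5.9: g* = 1 − 1/5.9 = 0.8305.
Additional gain needed = 0.8305 − 0.2881 = 0.54.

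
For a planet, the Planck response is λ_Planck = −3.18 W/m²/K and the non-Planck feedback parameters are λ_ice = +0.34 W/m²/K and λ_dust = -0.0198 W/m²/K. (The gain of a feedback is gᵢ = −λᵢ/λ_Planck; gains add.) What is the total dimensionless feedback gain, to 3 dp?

Convert to gains: g_ice = 0.34/3.18 = 0.1069; g_dust = -0.0198/3.18 = -0.006226.
Total gain g = 0.100674.

0.101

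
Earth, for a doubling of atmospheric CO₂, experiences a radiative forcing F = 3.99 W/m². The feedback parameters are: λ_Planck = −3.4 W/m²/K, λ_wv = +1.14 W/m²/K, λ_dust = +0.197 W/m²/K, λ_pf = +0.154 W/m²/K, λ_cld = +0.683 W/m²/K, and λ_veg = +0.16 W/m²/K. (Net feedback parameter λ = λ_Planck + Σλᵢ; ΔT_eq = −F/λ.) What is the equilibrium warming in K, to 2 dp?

Net feedback parameter λ = (−3.4) + (+1.14) + (+0.197) + (+0.154) + (+0.683) + (+0.16) = -1.066 W/m²/K.
ΔT = −F/λ = −3.99/(-1.066) = 3.74 K.

3.74 K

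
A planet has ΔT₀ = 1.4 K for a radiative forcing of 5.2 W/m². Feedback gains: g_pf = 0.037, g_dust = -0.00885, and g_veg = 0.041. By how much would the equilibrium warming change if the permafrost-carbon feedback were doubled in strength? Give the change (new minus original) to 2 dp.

0.06 K

Original: g = 0.06915, ΔT = 1.4/(1−0.06915) = 1.5040 K.
With doubled permafrost-carbon: g' = 0.10615, ΔT' = 1.4/(1−0.10615) = 1.5663 K.
Change = 1.5663 − 1.5040 = 0.06 K.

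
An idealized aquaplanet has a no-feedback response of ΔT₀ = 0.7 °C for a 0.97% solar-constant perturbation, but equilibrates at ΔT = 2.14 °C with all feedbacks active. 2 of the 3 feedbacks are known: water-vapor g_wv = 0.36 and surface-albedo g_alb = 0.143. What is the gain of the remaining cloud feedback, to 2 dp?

0.17

Amplification A = ΔT/ΔT₀ = 2.14/0.7 = 3.057.
Total gain g = 1 − 1/A = 1 − 1/3.057 = 0.6729.
Known gains sum to 0.36 + 0.143 = 0.503.
g_cld = 0.6729 − 0.503 = 0.17.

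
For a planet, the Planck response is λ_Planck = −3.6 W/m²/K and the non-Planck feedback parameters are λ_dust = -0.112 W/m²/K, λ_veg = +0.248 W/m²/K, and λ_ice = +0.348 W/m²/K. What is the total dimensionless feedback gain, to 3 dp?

Convert to gains: g_dust = -0.112/3.6 = -0.03111; g_veg = 0.248/3.6 = 0.06889; g_ice = 0.348/3.6 = 0.09667.
Total gain g = 0.13445.

0.134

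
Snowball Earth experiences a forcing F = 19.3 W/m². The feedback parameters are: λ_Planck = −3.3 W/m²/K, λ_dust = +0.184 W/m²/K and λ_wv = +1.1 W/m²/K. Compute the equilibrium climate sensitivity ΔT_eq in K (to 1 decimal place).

9.6 K

Net feedback parameter λ = (−3.3) + (+0.184) + (+1.1) = -2.016 W/m²/K.
ΔT = −F/λ = −19.3/(-2.016) = 9.6 K.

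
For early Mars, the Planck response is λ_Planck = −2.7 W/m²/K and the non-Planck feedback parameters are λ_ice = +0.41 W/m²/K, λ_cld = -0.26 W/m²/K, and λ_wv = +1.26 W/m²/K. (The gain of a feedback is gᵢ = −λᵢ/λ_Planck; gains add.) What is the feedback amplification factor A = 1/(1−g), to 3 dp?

Convert to gains: g_ice = 0.41/2.7 = 0.1519; g_cld = -0.26/2.7 = -0.0963; g_wv = 1.26/2.7 = 0.4667.
Total gain g = 0.5223.
A = 1/(1 − 0.5223) = 2.093.

2.093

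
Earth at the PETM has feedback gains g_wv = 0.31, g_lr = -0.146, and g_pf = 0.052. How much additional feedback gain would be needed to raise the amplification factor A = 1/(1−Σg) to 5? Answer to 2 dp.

Current total gain = 0.216.
Target gain for A = 5: g* = 1 − 1/5 = 0.8.
Additional gain needed = 0.8 − 0.216 = 0.58.

0.58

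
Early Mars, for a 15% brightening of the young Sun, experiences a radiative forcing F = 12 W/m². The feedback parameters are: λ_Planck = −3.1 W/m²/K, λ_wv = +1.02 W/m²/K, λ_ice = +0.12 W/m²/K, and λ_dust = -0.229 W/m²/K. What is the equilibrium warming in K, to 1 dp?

5.5 K

Net feedback parameter λ = (−3.1) + (+1.02) + (+0.12) + (-0.229) = -2.189 W/m²/K.
ΔT = −F/λ = −12/(-2.189) = 5.5 K.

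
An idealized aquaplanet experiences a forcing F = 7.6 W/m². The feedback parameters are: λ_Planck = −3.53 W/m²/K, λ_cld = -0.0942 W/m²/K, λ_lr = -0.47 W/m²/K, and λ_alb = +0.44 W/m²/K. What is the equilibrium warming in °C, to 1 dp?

Net feedback parameter λ = (−3.53) + (-0.0942) + (-0.47) + (+0.44) = -3.6542 W/m²/K.
ΔT = −F/λ = −7.6/(-3.6542) = 2.1 °C.

2.1 °C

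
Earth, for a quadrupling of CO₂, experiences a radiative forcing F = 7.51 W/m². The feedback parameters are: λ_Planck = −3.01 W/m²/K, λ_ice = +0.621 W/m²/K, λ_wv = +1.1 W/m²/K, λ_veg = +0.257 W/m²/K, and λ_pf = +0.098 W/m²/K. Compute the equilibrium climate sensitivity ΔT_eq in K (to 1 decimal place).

8.0 K

Net feedback parameter λ = (−3.01) + (+0.621) + (+1.1) + (+0.257) + (+0.098) = -0.934 W/m²/K.
ΔT = −F/λ = −7.51/(-0.934) = 8.0 K.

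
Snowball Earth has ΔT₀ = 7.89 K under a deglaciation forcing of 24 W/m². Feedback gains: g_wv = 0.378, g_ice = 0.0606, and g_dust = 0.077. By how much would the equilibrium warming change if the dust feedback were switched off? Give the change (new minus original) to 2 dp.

Original: g = 0.5156, ΔT = 7.89/(1−0.5156) = 16.2882 K.
Without dust: g' = 0.4386, ΔT' = 7.89/(1−0.4386) = 14.0542 K.
Change = 14.0542 − 16.2882 = -2.23 K.

-2.23 K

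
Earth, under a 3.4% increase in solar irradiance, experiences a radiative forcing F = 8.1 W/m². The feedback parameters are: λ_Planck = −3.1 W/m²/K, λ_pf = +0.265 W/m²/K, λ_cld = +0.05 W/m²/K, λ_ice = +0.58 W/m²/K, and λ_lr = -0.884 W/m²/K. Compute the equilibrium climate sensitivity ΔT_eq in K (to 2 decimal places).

Net feedback parameter λ = (−3.1) + (+0.265) + (+0.05) + (+0.58) + (-0.884) = -3.089 W/m²/K.
ΔT = −F/λ = −8.1/(-3.089) = 2.62 K.

2.62 K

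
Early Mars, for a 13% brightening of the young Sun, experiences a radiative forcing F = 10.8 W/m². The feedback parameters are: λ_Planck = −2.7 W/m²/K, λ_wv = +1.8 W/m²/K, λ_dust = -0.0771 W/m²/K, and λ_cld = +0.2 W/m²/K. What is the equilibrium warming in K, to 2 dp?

13.90 K

Net feedback parameter λ = (−2.7) + (+1.8) + (-0.0771) + (+0.2) = -0.7771 W/m²/K.
ΔT = −F/λ = −10.8/(-0.7771) = 13.90 K.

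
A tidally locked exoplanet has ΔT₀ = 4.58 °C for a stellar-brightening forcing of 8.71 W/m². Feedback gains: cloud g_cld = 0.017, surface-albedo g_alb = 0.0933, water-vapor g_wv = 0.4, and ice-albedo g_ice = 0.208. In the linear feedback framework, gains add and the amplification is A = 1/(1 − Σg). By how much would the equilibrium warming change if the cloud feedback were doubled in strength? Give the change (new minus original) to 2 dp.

Original: g = 0.7183, ΔT = 4.58/(1−0.7183) = 16.2584 °C.
With doubled cloud: g' = 0.7353, ΔT' = 4.58/(1−0.7353) = 17.3026 °C.
Change = 17.3026 − 16.2584 = 1.04 °C.

1.04 °C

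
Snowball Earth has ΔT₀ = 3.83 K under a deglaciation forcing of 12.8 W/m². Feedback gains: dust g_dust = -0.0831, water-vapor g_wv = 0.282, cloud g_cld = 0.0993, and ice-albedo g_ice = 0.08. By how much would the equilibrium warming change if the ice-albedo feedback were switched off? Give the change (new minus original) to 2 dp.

-0.70 K

Original: g = 0.3782, ΔT = 3.83/(1−0.3782) = 6.1595 K.
Without ice-albedo: g' = 0.2982, ΔT' = 3.83/(1−0.2982) = 5.4574 K.
Change = 5.4574 − 6.1595 = -0.70 K.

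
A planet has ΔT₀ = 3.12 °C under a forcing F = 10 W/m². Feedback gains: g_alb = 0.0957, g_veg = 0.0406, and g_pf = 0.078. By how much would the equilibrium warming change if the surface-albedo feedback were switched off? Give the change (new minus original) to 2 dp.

-0.43 °C

Original: g = 0.2143, ΔT = 3.12/(1−0.2143) = 3.9710 °C.
Without surface-albedo: g' = 0.1186, ΔT' = 3.12/(1−0.1186) = 3.5398 °C.
Change = 3.5398 − 3.9710 = -0.43 °C.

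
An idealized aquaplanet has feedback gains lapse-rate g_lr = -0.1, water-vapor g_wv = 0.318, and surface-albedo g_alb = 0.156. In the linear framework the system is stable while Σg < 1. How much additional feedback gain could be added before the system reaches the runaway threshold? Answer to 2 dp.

0.63

Current total gain = -0.1 + 0.318 + 0.156 = 0.374.
Margin to runaway = 1 − 0.374 = 0.63.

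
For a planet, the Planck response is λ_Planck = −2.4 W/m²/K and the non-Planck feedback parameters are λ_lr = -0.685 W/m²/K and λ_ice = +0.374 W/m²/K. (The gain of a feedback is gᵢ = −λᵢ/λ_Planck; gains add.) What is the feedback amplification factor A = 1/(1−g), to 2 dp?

Convert to gains: g_lr = -0.685/2.4 = -0.2854; g_ice = 0.374/2.4 = 0.1558.
Total gain g = -0.1296.
A = 1/(1 + 0.1296) = 0.89.

0.89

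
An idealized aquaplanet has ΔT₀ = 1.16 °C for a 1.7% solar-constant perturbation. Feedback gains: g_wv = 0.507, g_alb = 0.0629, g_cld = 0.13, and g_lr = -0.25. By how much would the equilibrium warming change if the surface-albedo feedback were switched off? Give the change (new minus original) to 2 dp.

Original: g = 0.4499, ΔT = 1.16/(1−0.4499) = 2.1087 °C.
Without surface-albedo: g' = 0.387, ΔT' = 1.16/(1−0.387) = 1.8923 °C.
Change = 1.8923 − 2.1087 = -0.22 °C.

-0.22 °C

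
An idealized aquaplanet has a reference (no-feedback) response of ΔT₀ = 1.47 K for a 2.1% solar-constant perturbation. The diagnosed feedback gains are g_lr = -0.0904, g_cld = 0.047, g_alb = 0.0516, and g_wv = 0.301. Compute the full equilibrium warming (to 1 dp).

Total gain g = -0.0904 + 0.047 + 0.0516 + 0.301 = 0.3092.
Amplification A = 1/(1 − 0.3092) = 1.448.
ΔT = 1.47 × 1.448 = 2.1 K.

2.1 K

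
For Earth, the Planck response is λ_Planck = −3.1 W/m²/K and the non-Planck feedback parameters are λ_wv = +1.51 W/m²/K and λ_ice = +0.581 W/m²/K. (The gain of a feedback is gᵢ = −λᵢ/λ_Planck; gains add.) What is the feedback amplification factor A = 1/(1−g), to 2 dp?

Convert to gains: g_wv = 1.51/3.1 = 0.4871; g_ice = 0.581/3.1 = 0.1874.
Total gain g = 0.6745.
A = 1/(1 − 0.6745) = 3.07.

3.07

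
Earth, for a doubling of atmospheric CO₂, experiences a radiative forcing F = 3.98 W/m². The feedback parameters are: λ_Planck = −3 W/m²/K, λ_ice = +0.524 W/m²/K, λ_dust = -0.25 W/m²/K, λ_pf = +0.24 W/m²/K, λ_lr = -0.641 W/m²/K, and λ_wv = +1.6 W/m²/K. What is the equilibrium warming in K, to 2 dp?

Net feedback parameter λ = (−3) + (+0.524) + (-0.25) + (+0.24) + (-0.641) + (+1.6) = -1.527 W/m²/K.
ΔT = −F/λ = −3.98/(-1.527) = 2.61 K.

2.61 K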